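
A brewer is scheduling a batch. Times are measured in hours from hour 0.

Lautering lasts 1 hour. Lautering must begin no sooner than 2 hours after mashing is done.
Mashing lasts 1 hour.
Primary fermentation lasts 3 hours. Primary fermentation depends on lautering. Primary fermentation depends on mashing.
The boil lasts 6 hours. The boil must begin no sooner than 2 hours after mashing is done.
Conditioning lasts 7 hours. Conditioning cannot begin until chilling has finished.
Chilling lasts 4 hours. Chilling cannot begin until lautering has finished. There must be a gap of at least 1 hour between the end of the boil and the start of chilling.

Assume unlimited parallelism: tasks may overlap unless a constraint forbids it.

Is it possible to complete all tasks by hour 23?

Mashing can start immediately at hour 0; it finishes at hour 1.
After mashing (finishes hour 1, plus 2-hour gap → hour 3), the boil can start at hour 3 and finishes at hour 9.
Lautering cannot begin until mashing (finishes hour 1, plus 2-hour gap → hour 3). It runs from hour 3 to 3 + 1 = hour 4.
Primary fermentation cannot start until lautering (finishes hour 4); mashing (finishes hour 1). The controlling bound is hour 4, so primary fermentation finishes at 4 + 3 = hour 7.
Chilling has to wait for lautering (finishes hour 4); the boil (finishes hour 9, plus 1-hour gap → hour 10). The latest of these is hour 10, so chilling runs hour 10 to 10 + 4 = hour 14.
Conditioning waits on chilling (finishes hour 14), so it starts at hour 14 and finishes at 14 + 7 = hour 21.
Every task is finished by hour 21, which is no later than the deadline of 23, so the schedule is feasible.

Yes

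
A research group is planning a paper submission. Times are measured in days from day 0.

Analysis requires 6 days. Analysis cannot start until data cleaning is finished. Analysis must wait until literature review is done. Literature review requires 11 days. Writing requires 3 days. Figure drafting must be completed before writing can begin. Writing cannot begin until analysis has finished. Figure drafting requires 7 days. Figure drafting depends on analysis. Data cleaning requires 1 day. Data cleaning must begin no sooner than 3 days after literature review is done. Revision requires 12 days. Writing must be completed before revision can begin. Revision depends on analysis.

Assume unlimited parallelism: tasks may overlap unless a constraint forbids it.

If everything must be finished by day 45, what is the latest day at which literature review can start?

2

To finish by day 45, revision (duration 12) must start no later than day 33.
Writing feeds into revision (must start by day 33); so writing must finish by day 33 and therefore start by day 30.
Figure drafting must finish before writing (must start by day 30). With a 7-day duration, figure drafting must start by 30 − 7 = day 23.
For analysis: figure drafting (must start by day 23); writing (must start by day 30); revision (must start by day 33). The most restrictive is day 23; with a 6-day duration, analysis must start by day 17.
Data cleaning must finish before analysis (must start by day 17). With a 1-day duration, data cleaning must start by 17 − 1 = day 16.
For literature review: data cleaning (must start by day 16, minus 3-day gap → day 13); analysis (must start by day 17). The most restrictive is day 13; with an 11-day duration, literature review must start by day 2.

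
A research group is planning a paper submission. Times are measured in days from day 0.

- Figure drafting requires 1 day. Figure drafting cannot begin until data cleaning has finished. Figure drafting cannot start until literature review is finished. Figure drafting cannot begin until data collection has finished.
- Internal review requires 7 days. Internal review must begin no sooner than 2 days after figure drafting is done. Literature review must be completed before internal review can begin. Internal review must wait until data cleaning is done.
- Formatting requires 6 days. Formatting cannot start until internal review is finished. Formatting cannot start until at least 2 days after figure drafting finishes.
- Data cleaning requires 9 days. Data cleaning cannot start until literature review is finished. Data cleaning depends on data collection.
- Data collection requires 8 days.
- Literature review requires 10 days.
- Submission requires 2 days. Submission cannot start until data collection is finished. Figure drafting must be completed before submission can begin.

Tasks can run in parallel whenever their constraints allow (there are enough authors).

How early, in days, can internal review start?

Nothing blocks data collection, so it runs from day 0 to day 8.
Literature review has no prerequisites, so it starts at day 0 and finishes at day 10.
Data cleaning has to wait for literature review (finishes day 10); data collection (finishes day 8). The latest of these is day 10, so data cleaning runs day 10 to 10 + 9 = day 19.
Figure drafting needs all of data cleaning (finishes day 19); literature review (finishes day 10); data collection (finishes day 8). That puts its earliest start at day 19; it finishes at 19 + 1 = day 20.
Internal review waits on figure drafting (finishes day 20, plus 2-day gap → day 22); literature review (finishes day 10); data cleaning (finishes day 19). The latest of these is day 22, which is the earliest internal review can start.

22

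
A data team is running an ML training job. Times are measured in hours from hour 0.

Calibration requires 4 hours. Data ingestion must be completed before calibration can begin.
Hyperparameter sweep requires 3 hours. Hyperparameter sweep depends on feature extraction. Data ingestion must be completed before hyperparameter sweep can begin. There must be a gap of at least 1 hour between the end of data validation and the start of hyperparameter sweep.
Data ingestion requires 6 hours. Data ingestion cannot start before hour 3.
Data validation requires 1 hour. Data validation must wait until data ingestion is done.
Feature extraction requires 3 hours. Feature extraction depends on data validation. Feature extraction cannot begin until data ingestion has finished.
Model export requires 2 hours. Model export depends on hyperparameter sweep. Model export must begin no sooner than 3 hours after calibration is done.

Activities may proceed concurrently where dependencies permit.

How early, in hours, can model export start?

16

Data ingestion cannot begin until its own release at hour 3. It runs from hour 3 to 3 + 6 = hour 9.
After data ingestion (finishes hour 9), calibration can start at hour 9 and finishes at hour 13.
Data validation waits on data ingestion (finishes hour 9), so it starts at hour 9 and finishes at 9 + 1 = hour 10.
Feature extraction has to wait for data validation (finishes hour 10); data ingestion (finishes hour 9). The latest of these is hour 10, so feature extraction runs hour 10 to 10 + 3 = hour 13.
Hyperparameter sweep has to wait for feature extraction (finishes hour 13); data ingestion (finishes hour 9); data validation (finishes hour 10, plus 1-hour gap → hour 11). The latest of these is hour 13, so hyperparameter sweep runs hour 13 to 13 + 3 = hour 16.
Model export waits on hyperparameter sweep (finishes hour 16); calibration (finishes hour 13, plus 3-hour gap → hour 16). The latest of these is hour 16, which is the earliest model export can start.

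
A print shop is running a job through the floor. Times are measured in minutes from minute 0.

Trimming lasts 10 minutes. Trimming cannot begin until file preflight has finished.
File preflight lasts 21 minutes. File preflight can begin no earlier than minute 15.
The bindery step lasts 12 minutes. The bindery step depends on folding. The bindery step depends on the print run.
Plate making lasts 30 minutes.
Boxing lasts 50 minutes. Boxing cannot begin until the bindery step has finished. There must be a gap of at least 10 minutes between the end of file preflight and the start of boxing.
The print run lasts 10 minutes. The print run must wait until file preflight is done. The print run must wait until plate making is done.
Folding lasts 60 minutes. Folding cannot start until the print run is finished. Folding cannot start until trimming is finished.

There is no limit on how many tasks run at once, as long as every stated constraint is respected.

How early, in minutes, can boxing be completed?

Nothing blocks plate making, so it runs from minute 0 to minute 30.
File preflight waits on its own release at minute 15, so it starts at minute 15 and finishes at 15 + 21 = minute 36.
Trimming waits on file preflight (finishes minute 36), so it starts at minute 36 and finishes at 36 + 10 = minute 46.
The print run has to wait for file preflight (finishes minute 36); plate making (finishes minute 30). The latest of these is minute 36, so the print run runs minute 36 to 36 + 10 = minute 46.
Folding has to wait for the print run (finishes minute 46); trimming (finishes minute 46). The latest of these is minute 46, so folding runs minute 46 to 46 + 60 = minute 106.
The bindery step has to wait for folding (finishes minute 106); the print run (finishes minute 46). The latest of these is minute 106, so the bindery step runs minute 106 to 106 + 12 = minute 118.
For boxing: the bindery step (finishes minute 118); file preflight (finishes minute 36, plus 10-minute gap → minute 46). Taking the maximum gives a start of minute 118, and it finishes at 118 + 50 = minute 168.

168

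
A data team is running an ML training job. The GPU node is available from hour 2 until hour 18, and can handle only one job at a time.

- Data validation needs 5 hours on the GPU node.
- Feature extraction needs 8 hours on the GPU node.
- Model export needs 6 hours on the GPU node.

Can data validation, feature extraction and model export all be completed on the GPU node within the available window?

No

The GPU node window is 18 − 2 = 16 hours.
Running back to back, the jobs need 5 + 8 + 6 = 19 hours on the GPU node.
Since 19 > 16, they cannot all fit.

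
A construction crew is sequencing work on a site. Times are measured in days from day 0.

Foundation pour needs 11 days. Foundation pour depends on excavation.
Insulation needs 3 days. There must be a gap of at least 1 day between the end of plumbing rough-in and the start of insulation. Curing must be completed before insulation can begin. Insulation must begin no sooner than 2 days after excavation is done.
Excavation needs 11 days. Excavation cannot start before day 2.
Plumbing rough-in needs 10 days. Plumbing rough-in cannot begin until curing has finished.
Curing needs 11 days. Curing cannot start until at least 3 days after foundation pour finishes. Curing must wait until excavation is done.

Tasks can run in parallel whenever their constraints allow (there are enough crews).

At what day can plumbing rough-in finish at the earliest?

48

After its own release at day 2, excavation can start at day 2 and finishes at day 13.
After excavation (finishes day 13), foundation pour can start at day 13 and finishes at day 24.
Curing cannot start until foundation pour (finishes day 24, plus 3-day gap → day 27); excavation (finishes day 13). The controlling bound is day 27, so curing finishes at 27 + 11 = day 38.
Plumbing rough-in waits on curing (finishes day 38), so it starts at day 38 and finishes at 38 + 10 = day 48.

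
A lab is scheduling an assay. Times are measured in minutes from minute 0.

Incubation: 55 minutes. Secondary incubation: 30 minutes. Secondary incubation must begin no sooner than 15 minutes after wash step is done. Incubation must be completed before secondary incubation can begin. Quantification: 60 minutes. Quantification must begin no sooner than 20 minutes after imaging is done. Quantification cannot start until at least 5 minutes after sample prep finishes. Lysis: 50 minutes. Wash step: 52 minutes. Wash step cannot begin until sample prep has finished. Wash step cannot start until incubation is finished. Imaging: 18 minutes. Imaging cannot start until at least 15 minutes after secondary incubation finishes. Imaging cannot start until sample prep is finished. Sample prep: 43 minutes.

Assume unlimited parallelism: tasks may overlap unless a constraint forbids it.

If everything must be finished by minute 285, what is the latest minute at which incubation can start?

Quantification must finish by minute 285; it takes 60 minutes, so it must start by 285 − 60 = minute 225.
Imaging must finish before quantification (must start by minute 225, minus 20-minute gap → minute 205). With an 18-minute duration, imaging must start by 205 − 18 = minute 187.
Secondary incubation feeds into imaging (must start by minute 187, minus 15-minute gap → minute 172); so secondary incubation must finish by minute 172 and therefore start by minute 142.
Wash step has to be done before secondary incubation (must start by minute 142, minus 15-minute gap → minute 127). That means finishing by minute 127, i.e. starting by 127 − 52 = minute 75.
Incubation has several dependents: wash step (must start by minute 75); secondary incubation (must start by minute 142). The earliest of those limits is minute 75, so incubation must start by 75 − 55 = minute 20.

20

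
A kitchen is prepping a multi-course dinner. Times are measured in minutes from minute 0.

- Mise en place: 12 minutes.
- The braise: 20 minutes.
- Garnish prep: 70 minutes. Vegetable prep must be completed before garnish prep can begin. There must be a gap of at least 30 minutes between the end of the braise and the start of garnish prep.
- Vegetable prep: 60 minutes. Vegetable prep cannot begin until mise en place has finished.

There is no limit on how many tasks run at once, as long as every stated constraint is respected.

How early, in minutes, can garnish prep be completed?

142

Nothing blocks the braise, so it runs from minute 0 to minute 20.
Mise en place can start immediately at minute 0; it finishes at minute 12.
Vegetable prep cannot begin until mise en place (finishes minute 12). It runs from minute 12 to 12 + 60 = minute 72.
For garnish prep: vegetable prep (finishes minute 72); the braise (finishes minute 20, plus 30-minute gap → minute 50). Taking the maximum gives a start of minute 72, and it finishes at 72 + 70 = minute 142.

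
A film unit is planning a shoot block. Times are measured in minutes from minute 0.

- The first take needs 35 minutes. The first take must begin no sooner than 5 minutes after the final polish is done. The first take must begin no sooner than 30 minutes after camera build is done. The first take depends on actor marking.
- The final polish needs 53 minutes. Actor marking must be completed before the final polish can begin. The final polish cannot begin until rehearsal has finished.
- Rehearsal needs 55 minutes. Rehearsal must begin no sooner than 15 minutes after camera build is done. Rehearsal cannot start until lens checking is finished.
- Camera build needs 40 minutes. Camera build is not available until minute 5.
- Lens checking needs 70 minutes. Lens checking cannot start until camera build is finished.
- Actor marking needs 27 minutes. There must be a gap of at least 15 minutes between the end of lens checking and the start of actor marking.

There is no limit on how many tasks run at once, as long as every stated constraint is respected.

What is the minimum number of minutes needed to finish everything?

Camera build waits on its own release at minute 5, so it starts at minute 5 and finishes at 5 + 40 = minute 45.
Lens checking waits on camera build (finishes minute 45), so it starts at minute 45 and finishes at 45 + 70 = minute 115.
For rehearsal: camera build (finishes minute 45, plus 15-minute gap → minute 60); lens checking (finishes minute 115). Taking the maximum gives a start of minute 115, and it finishes at 115 + 55 = minute 170.
Actor marking cannot begin until lens checking (finishes minute 115, plus 15-minute gap → minute 130). It runs from minute 130 to 130 + 27 = minute 157.
The final polish needs all of actor marking (finishes minute 157); rehearsal (finishes minute 170). That puts its earliest start at minute 170; it finishes at 170 + 53 = minute 223.
For the first take: the final polish (finishes minute 223, plus 5-minute gap → minute 228); camera build (finishes minute 45, plus 30-minute gap → minute 75); actor marking (finishes minute 157). Taking the maximum gives a start of minute 228, and it finishes at 228 + 35 = minute 263.
All tasks are finished once the last one completes. Finish times: Camera build at 45, Lens checking at 115, Actor marking at 157, Rehearsal at 170, The final polish at 223, The first take at 263. The latest is minute 263.

263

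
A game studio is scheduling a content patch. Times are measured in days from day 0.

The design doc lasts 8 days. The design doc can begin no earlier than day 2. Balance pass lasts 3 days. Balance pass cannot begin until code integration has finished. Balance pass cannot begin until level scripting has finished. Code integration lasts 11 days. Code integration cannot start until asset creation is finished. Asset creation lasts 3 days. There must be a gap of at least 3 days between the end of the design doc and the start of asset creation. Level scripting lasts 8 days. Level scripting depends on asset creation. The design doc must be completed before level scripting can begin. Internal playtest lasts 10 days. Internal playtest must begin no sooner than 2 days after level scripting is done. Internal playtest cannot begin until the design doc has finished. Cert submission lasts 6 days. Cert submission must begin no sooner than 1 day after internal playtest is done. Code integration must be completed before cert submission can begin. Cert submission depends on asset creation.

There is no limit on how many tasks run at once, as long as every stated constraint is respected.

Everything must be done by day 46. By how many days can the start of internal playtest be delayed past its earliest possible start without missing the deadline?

3

The design doc cannot begin until its own release at day 2. It runs from day 2 to 2 + 8 = day 10.
Asset creation waits on the design doc (finishes day 10, plus 3-day gap → day 13), so it starts at day 13 and finishes at 13 + 3 = day 16.
Level scripting needs all of asset creation (finishes day 16); the design doc (finishes day 10). That puts its earliest start at day 16; it finishes at 16 + 8 = day 24.
Internal playtest has to wait for level scripting (finishes day 24, plus 2-day gap → day 26); the design doc (finishes day 10). The latest of these is day 26, so internal playtest runs day 26 to 26 + 10 = day 36.

Working backward from the deadline:
Cert submission must finish by day 46; it takes 6 days, so it must start by 46 − 6 = day 40.
Internal playtest feeds into cert submission (must start by day 40, minus 1-day gap → day 39); so internal playtest must finish by day 39 and therefore start by day 29.
So internal playtest can start as early as day 26 and as late as day 29, giving 29 − 26 = 3 days of slack.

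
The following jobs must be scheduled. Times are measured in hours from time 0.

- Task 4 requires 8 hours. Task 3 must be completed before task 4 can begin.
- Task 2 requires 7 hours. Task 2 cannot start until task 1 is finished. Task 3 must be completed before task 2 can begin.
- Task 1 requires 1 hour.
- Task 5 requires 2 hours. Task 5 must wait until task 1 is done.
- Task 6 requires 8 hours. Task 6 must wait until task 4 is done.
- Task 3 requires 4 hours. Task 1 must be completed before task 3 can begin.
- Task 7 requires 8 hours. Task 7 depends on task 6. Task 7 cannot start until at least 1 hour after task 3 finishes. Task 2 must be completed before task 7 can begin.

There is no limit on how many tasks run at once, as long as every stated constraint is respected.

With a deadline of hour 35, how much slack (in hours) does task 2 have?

Task 1 can start immediately at hour 0; it finishes at hour 1.
Task 3 cannot begin until task 1 (finishes hour 1). It runs from hour 1 to 1 + 4 = hour 5.
For task 2: task 1 (finishes hour 1); task 3 (finishes hour 5). Taking the maximum gives a start of hour 5, and it finishes at 5 + 7 = hour 12.

Working backward from the deadline:
Task 7 must finish by hour 35; it takes 8 hours, so it must start by 35 − 8 = hour 27.
Task 2 has to be done before task 7 (must start by hour 27). That means finishing by hour 27, i.e. starting by 27 − 7 = hour 20.
So task 2 can start as early as hour 5 and as late as hour 20, giving 20 − 5 = 15 hours of slack.

15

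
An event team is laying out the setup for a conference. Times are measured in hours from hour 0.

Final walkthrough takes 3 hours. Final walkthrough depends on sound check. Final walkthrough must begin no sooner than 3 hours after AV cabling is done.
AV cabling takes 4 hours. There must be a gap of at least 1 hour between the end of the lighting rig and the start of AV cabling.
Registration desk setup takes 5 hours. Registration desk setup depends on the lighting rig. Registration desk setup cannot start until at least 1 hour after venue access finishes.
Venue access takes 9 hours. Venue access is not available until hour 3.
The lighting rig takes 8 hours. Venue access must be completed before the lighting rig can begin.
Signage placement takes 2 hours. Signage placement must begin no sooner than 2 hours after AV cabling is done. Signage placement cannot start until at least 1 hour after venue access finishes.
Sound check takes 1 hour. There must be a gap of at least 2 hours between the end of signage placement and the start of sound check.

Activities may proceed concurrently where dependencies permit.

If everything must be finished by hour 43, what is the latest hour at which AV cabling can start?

29

Nothing follows final walkthrough; the deadline of hour 43 is its only limit. It must start by 43 − 3 = hour 40.
Sound check must finish before final walkthrough (must start by hour 40). With a 1-hour duration, sound check must start by 40 − 1 = hour 39.
Since sound check (must start by hour 39, minus 2-hour gap → hour 37) depends on it, signage placement must finish by hour 37. Backing off its 2-hour duration gives a latest start of hour 35.
For AV cabling: signage placement (must start by hour 35, minus 2-hour gap → hour 33); final walkthrough (must start by hour 40, minus 3-hour gap → hour 37). The most restrictive is hour 33; with a 4-hour duration, AV cabling must start by hour 29.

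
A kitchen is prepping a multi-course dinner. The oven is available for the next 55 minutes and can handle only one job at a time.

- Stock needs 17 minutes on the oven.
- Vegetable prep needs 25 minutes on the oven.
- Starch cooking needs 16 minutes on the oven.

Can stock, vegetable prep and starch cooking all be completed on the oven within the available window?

Running back to back, the jobs need 17 + 25 + 16 = 58 minutes on the oven.
Since 58 > 55, they cannot all fit.

No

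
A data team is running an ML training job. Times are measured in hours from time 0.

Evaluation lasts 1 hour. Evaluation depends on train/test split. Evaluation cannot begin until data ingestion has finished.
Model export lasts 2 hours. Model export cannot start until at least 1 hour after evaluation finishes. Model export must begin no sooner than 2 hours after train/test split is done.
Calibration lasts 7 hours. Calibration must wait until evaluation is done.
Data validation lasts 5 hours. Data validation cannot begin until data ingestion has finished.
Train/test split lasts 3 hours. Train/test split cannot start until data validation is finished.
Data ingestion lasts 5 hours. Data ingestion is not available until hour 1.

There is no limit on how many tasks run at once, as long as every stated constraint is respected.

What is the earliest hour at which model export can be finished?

18

Data ingestion cannot begin until its own release at hour 1. It runs from hour 1 to 1 + 5 = hour 6.
Data validation waits on data ingestion (finishes hour 6), so it starts at hour 6 and finishes at 6 + 5 = hour 11.
Train/test split waits on data validation (finishes hour 11), so it starts at hour 11 and finishes at 11 + 3 = hour 14.
For evaluation: train/test split (finishes hour 14); data ingestion (finishes hour 6). Taking the maximum gives a start of hour 14, and it finishes at 14 + 1 = hour 15.
Model export cannot start until evaluation (finishes hour 15, plus 1-hour gap → hour 16); train/test split (finishes hour 14, plus 2-hour gap → hour 16). The controlling bound is hour 16, so model export finishes at 16 + 2 = hour 18.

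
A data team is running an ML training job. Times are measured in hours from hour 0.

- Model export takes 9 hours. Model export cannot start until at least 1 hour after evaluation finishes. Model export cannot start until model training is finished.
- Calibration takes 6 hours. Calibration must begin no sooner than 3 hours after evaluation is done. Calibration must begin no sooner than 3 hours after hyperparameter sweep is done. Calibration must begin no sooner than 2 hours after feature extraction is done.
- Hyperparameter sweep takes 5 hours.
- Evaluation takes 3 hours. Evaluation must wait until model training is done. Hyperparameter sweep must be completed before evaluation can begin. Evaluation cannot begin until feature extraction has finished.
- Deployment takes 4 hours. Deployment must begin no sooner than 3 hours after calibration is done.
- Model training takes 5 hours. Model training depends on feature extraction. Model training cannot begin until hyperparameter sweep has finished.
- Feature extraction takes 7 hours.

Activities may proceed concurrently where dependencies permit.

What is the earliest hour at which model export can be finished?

Hyperparameter sweep has no prerequisites, so it starts at hour 0 and finishes at hour 5.
Nothing blocks feature extraction, so it runs from hour 0 to hour 7.
Model training needs all of feature extraction (finishes hour 7); hyperparameter sweep (finishes hour 5). That puts its earliest start at hour 7; it finishes at 7 + 5 = hour 12.
Evaluation has to wait for model training (finishes hour 12); hyperparameter sweep (finishes hour 5); feature extraction (finishes hour 7). The latest of these is hour 12, so evaluation runs hour 12 to 12 + 3 = hour 15.
Model export needs all of evaluation (finishes hour 15, plus 1-hour gap → hour 16); model training (finishes hour 12). That puts its earliest start at hour 16; it finishes at 16 + 9 = hour 25.

25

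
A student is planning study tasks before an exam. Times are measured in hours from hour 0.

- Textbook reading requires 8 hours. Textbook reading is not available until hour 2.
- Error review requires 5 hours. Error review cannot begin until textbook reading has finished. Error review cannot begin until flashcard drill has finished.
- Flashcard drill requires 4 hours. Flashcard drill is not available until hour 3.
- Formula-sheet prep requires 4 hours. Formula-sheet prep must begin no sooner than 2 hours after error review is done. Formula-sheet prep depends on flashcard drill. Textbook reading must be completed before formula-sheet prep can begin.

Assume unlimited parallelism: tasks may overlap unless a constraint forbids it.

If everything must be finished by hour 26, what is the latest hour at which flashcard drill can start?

Formula-sheet prep must finish by hour 26; it takes 4 hours, so it must start by 26 − 4 = hour 22.
Error review feeds into formula-sheet prep (must start by hour 22, minus 2-hour gap → hour 20); so error review must finish by hour 20 and therefore start by hour 15.
Flashcard drill must finish in time for error review (must start by hour 15); formula-sheet prep (must start by hour 22). The tightest is hour 15, so flashcard drill must start by 15 − 4 = hour 11.

11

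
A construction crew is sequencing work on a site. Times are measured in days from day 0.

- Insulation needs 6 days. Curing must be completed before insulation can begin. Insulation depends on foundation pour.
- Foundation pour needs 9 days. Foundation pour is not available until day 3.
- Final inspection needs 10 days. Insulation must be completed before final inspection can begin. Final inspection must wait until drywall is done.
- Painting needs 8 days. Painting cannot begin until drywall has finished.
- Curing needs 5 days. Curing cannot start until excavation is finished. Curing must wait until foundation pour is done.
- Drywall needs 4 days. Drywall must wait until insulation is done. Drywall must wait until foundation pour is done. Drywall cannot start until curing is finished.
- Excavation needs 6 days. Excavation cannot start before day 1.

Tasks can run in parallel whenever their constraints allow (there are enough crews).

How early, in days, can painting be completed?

35

Foundation pour waits on its own release at day 3, so it starts at day 3 and finishes at 3 + 9 = day 12.
Excavation waits on its own release at day 1, so it starts at day 1 and finishes at 1 + 6 = day 7.
Curing has to wait for excavation (finishes day 7); foundation pour (finishes day 12). The latest of these is day 12, so curing runs day 12 to 12 + 5 = day 17.
For insulation: curing (finishes day 17); foundation pour (finishes day 12). Taking the maximum gives a start of day 17, and it finishes at 17 + 6 = day 23.
Drywall cannot start until insulation (finishes day 23); foundation pour (finishes day 12); curing (finishes day 17). The controlling bound is day 23, so drywall finishes at 23 + 4 = day 27.
Painting cannot begin until drywall (finishes day 27). It runs from day 27 to 27 + 8 = day 35.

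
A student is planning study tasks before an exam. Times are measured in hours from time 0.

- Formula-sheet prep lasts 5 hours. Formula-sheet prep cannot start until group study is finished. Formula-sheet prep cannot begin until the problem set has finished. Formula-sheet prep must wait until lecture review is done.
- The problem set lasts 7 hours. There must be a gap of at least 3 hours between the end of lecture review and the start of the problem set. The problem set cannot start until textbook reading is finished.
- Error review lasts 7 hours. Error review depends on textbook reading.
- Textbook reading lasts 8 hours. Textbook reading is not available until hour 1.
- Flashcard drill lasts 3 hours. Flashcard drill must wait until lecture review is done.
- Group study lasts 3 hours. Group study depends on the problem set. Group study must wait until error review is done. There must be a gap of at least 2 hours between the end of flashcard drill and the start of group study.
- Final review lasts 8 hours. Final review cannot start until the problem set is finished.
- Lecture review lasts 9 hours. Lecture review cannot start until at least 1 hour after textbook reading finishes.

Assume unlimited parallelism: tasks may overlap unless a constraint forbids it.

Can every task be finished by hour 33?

No

After its own release at hour 1, textbook reading can start at hour 1 and finishes at hour 9.
After textbook reading (finishes hour 9), error review can start at hour 9 and finishes at hour 16.
After textbook reading (finishes hour 9, plus 1-hour gap → hour 10), lecture review can start at hour 10 and finishes at hour 19.
After lecture review (finishes hour 19), flashcard drill can start at hour 19 and finishes at hour 22.
For the problem set: lecture review (finishes hour 19, plus 3-hour gap → hour 22); textbook reading (finishes hour 9). Taking the maximum gives a start of hour 22, and it finishes at 22 + 7 = hour 29.
After the problem set (finishes hour 29), final review can start at hour 29 and finishes at hour 37.
Group study has to wait for the problem set (finishes hour 29); error review (finishes hour 16); flashcard drill (finishes hour 22, plus 2-hour gap → hour 24). The latest of these is hour 29, so group study runs hour 29 to 29 + 3 = hour 32.
Formula-sheet prep has to wait for group study (finishes hour 32); the problem set (finishes hour 29); lecture review (finishes hour 19). The latest of these is hour 32, so formula-sheet prep runs hour 32 to 32 + 5 = hour 37.
The earliest everything can be done is hour 37, which is after the deadline of 33, so it is not possible.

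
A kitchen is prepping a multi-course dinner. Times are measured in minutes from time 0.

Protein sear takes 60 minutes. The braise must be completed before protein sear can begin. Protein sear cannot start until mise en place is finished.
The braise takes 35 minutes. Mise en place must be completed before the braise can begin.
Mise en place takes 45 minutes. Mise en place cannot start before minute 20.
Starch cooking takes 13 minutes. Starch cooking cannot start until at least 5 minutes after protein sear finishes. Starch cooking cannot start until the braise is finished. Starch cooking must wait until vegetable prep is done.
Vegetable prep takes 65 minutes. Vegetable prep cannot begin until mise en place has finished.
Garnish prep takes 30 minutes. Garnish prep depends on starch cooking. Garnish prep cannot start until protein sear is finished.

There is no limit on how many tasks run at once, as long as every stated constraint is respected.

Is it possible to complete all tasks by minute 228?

Mise en place cannot begin until its own release at minute 20. It runs from minute 20 to 20 + 45 = minute 65.
Vegetable prep waits on mise en place (finishes minute 65), so it starts at minute 65 and finishes at 65 + 65 = minute 130.
The braise waits on mise en place (finishes minute 65), so it starts at minute 65 and finishes at 65 + 35 = minute 100.
Protein sear has to wait for the braise (finishes minute 100); mise en place (finishes minute 65). The latest of these is minute 100, so protein sear runs minute 100 to 100 + 60 = minute 160.
Starch cooking needs all of protein sear (finishes minute 160, plus 5-minute gap → minute 165); the braise (finishes minute 100); vegetable prep (finishes minute 130). That puts its earliest start at minute 165; it finishes at 165 + 13 = minute 178.
Garnish prep cannot start until starch cooking (finishes minute 178); protein sear (finishes minute 160). The controlling bound is minute 178, so garnish prep finishes at 178 + 30 = minute 208.
Every task is finished by minute 208, which is no later than the deadline of 228, so the schedule is feasible.

Yes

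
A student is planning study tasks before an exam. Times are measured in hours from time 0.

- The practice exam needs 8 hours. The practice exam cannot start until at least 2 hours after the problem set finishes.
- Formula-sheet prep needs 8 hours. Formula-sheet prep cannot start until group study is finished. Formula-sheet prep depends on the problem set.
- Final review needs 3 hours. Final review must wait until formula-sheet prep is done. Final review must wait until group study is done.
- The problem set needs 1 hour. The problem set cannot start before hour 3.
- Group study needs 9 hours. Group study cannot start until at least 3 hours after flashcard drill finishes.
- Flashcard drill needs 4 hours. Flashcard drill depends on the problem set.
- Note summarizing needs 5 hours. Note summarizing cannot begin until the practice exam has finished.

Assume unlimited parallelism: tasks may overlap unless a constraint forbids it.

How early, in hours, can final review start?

28

The problem set cannot begin until its own release at hour 3. It runs from hour 3 to 3 + 1 = hour 4.
After the problem set (finishes hour 4), flashcard drill can start at hour 4 and finishes at hour 8.
Group study waits on flashcard drill (finishes hour 8, plus 3-hour gap → hour 11), so it starts at hour 11 and finishes at 11 + 9 = hour 20.
For formula-sheet prep: group study (finishes hour 20); the problem set (finishes hour 4). Taking the maximum gives a start of hour 20, and it finishes at 20 + 8 = hour 28.
Final review waits on formula-sheet prep (finishes hour 28); group study (finishes hour 20). The latest of these is hour 28, which is the earliest final review can start.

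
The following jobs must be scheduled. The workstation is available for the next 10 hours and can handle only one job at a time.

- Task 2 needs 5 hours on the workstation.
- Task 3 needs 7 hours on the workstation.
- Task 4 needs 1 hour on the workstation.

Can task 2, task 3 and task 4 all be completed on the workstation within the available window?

No

Running back to back, the jobs need 5 + 7 + 1 = 13 hours on the workstation.
Since 13 > 10, they cannot all fit.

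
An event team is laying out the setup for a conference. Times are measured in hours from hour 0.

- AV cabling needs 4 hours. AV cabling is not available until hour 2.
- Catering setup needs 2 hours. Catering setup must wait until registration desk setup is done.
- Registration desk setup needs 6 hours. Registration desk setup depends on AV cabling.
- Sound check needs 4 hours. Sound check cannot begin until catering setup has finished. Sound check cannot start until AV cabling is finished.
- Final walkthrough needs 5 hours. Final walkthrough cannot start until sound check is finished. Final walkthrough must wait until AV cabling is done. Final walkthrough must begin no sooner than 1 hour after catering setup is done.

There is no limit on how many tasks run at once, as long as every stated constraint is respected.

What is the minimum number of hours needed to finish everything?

After its own release at hour 2, AV cabling can start at hour 2 and finishes at hour 6.
Registration desk setup cannot begin until AV cabling (finishes hour 6). It runs from hour 6 to 6 + 6 = hour 12.
After registration desk setup (finishes hour 12), catering setup can start at hour 12 and finishes at hour 14.
For sound check: catering setup (finishes hour 14); AV cabling (finishes hour 6). Taking the maximum gives a start of hour 14, and it finishes at 14 + 4 = hour 18.
Final walkthrough has to wait for sound check (finishes hour 18); AV cabling (finishes hour 6); catering setup (finishes hour 14, plus 1-hour gap → hour 15). The latest of these is hour 18, so final walkthrough runs hour 18 to 18 + 5 = hour 23.
All tasks are finished once the last one completes. Finish times: AV cabling at 6, Registration desk setup at 12, Catering setup at 14, Sound check at 18, Final walkthrough at 23. The latest is hour 23.

23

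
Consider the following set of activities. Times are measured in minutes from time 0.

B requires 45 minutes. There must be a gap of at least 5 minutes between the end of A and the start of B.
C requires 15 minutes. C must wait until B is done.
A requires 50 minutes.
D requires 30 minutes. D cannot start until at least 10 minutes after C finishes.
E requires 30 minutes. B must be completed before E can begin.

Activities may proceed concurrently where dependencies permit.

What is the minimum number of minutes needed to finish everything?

Nothing blocks A, so it runs from minute 0 to minute 50.
B cannot begin until A (finishes minute 50, plus 5-minute gap → minute 55). It runs from minute 55 to 55 + 45 = minute 100.
E waits on B (finishes minute 100), so it starts at minute 100 and finishes at 100 + 30 = minute 130.
After B (finishes minute 100), C can start at minute 100 and finishes at minute 115.
After C (finishes minute 115, plus 10-minute gap → minute 125), D can start at minute 125 and finishes at minute 155.
All tasks are finished once the last one completes. Finish times: A at 50, B at 100, C at 115, D at 155, E at 130. The latest is minute 155.

155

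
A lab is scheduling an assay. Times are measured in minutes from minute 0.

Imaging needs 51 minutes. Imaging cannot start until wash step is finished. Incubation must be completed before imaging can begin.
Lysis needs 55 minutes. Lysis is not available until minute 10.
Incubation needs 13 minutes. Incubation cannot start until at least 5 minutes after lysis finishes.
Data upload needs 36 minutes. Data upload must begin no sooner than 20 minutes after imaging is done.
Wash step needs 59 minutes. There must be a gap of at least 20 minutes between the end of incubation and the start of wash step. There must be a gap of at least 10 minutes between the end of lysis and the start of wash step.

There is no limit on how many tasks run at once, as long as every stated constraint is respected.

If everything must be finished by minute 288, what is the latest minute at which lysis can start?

To finish by minute 288, data upload (duration 36) must start no later than minute 252.
Imaging feeds into data upload (must start by minute 252, minus 20-minute gap → minute 232); so imaging must finish by minute 232 and therefore start by minute 181.
Wash step has to be done before imaging (must start by minute 181). That means finishing by minute 181, i.e. starting by 181 − 59 = minute 122.
Incubation has several dependents: wash step (must start by minute 122, minus 20-minute gap → minute 102); imaging (must start by minute 181). The earliest of those limits is minute 102, so incubation must start by 102 − 13 = minute 89.
Lysis has several dependents: incubation (must start by minute 89, minus 5-minute gap → minute 84); wash step (must start by minute 122, minus 10-minute gap → minute 112). The earliest of those limits is minute 84, so lysis must start by 84 − 55 = minute 29.

29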